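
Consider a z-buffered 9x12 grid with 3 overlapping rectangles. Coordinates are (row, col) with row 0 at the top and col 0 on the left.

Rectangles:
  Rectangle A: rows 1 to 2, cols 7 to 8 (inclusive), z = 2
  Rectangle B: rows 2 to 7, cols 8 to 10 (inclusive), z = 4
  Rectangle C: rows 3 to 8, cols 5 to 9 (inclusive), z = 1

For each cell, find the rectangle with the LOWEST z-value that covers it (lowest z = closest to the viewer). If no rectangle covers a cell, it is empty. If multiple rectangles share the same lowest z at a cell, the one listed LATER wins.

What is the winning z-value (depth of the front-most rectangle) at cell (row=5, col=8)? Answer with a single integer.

Answer: 1

Derivation:
Check cell (5,8):
  A: rows 1-2 cols 7-8 -> outside (row miss)
  B: rows 2-7 cols 8-10 z=4 -> covers; best now B (z=4)
  C: rows 3-8 cols 5-9 z=1 -> covers; best now C (z=1)
Winner: C at z=1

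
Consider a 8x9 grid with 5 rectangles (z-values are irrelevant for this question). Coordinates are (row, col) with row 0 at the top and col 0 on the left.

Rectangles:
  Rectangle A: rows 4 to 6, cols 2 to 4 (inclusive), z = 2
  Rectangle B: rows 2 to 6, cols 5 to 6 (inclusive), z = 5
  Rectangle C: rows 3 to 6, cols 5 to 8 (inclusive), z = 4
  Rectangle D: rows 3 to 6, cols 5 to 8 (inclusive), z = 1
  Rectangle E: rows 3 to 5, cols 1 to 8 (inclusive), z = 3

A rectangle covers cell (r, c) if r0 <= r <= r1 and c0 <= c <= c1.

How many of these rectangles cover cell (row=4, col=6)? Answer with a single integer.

Answer: 4

Derivation:
Check cell (4,6):
  A: rows 4-6 cols 2-4 -> outside (col miss)
  B: rows 2-6 cols 5-6 -> covers
  C: rows 3-6 cols 5-8 -> covers
  D: rows 3-6 cols 5-8 -> covers
  E: rows 3-5 cols 1-8 -> covers
Count covering = 4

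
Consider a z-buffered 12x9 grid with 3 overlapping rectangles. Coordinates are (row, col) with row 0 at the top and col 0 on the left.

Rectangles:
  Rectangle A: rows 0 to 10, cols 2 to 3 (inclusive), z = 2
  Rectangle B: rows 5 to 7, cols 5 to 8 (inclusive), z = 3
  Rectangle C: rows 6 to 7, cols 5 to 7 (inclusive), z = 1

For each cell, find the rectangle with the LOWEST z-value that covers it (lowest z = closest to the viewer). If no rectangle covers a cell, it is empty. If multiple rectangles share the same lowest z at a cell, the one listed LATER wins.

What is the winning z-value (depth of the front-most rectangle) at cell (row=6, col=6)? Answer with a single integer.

Check cell (6,6):
  A: rows 0-10 cols 2-3 -> outside (col miss)
  B: rows 5-7 cols 5-8 z=3 -> covers; best now B (z=3)
  C: rows 6-7 cols 5-7 z=1 -> covers; best now C (z=1)
Winner: C at z=1

Answer: 1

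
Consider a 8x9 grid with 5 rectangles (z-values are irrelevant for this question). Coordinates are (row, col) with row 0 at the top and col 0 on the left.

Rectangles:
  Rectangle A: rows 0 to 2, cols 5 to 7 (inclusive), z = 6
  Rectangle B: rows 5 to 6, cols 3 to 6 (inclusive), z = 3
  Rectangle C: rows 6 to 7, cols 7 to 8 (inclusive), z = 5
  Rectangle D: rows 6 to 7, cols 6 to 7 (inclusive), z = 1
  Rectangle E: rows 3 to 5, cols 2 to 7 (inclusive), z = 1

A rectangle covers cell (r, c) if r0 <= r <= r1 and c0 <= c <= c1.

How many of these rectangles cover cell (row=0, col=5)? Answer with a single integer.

Check cell (0,5):
  A: rows 0-2 cols 5-7 -> covers
  B: rows 5-6 cols 3-6 -> outside (row miss)
  C: rows 6-7 cols 7-8 -> outside (row miss)
  D: rows 6-7 cols 6-7 -> outside (row miss)
  E: rows 3-5 cols 2-7 -> outside (row miss)
Count covering = 1

Answer: 1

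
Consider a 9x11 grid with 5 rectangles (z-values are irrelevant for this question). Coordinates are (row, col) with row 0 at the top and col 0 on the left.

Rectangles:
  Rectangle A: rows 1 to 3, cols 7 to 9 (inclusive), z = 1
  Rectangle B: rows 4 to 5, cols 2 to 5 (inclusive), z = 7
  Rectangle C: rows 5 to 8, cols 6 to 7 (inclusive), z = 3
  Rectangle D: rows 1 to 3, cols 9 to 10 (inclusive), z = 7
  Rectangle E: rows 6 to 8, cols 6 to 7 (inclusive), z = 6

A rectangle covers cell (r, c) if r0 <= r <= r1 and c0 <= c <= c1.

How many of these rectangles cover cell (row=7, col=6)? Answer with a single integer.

Answer: 2

Derivation:
Check cell (7,6):
  A: rows 1-3 cols 7-9 -> outside (row miss)
  B: rows 4-5 cols 2-5 -> outside (row miss)
  C: rows 5-8 cols 6-7 -> covers
  D: rows 1-3 cols 9-10 -> outside (row miss)
  E: rows 6-8 cols 6-7 -> covers
Count covering = 2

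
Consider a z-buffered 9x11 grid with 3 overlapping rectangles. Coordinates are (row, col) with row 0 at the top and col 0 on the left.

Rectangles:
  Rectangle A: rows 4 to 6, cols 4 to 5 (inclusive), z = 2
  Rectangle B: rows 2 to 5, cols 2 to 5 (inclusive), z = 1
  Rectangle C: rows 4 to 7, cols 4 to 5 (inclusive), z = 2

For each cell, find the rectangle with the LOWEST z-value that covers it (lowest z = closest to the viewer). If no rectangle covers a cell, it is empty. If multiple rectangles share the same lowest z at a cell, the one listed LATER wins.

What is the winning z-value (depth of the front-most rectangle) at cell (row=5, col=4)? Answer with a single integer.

Answer: 1

Derivation:
Check cell (5,4):
  A: rows 4-6 cols 4-5 z=2 -> covers; best now A (z=2)
  B: rows 2-5 cols 2-5 z=1 -> covers; best now B (z=1)
  C: rows 4-7 cols 4-5 z=2 -> covers; best now B (z=1)
Winner: B at z=1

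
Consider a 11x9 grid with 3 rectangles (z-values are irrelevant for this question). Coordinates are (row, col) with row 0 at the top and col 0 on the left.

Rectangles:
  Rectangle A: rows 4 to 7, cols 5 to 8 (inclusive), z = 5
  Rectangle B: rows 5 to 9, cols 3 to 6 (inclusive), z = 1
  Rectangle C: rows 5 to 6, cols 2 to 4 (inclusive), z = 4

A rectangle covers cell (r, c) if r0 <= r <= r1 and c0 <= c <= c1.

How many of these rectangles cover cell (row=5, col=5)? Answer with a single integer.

Answer: 2

Derivation:
Check cell (5,5):
  A: rows 4-7 cols 5-8 -> covers
  B: rows 5-9 cols 3-6 -> covers
  C: rows 5-6 cols 2-4 -> outside (col miss)
Count covering = 2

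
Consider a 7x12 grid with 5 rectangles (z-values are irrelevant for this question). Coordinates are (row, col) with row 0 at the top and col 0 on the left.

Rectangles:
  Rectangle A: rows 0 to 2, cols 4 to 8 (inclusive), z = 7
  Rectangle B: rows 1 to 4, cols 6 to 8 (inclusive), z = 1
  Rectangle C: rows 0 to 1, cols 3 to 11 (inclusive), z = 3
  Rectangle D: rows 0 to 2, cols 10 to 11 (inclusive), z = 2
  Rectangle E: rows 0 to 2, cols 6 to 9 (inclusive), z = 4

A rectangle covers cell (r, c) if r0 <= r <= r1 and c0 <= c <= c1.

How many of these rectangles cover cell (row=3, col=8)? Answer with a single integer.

Answer: 1

Derivation:
Check cell (3,8):
  A: rows 0-2 cols 4-8 -> outside (row miss)
  B: rows 1-4 cols 6-8 -> covers
  C: rows 0-1 cols 3-11 -> outside (row miss)
  D: rows 0-2 cols 10-11 -> outside (row miss)
  E: rows 0-2 cols 6-9 -> outside (row miss)
Count covering = 1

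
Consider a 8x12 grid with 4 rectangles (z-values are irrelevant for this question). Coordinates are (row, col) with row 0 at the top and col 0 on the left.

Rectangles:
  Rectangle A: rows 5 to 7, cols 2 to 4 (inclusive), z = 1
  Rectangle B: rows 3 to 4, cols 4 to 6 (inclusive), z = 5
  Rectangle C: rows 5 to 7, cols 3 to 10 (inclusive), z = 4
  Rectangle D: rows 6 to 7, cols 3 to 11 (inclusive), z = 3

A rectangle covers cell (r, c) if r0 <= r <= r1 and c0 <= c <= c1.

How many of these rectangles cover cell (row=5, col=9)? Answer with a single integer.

Check cell (5,9):
  A: rows 5-7 cols 2-4 -> outside (col miss)
  B: rows 3-4 cols 4-6 -> outside (row miss)
  C: rows 5-7 cols 3-10 -> covers
  D: rows 6-7 cols 3-11 -> outside (row miss)
Count covering = 1

Answer: 1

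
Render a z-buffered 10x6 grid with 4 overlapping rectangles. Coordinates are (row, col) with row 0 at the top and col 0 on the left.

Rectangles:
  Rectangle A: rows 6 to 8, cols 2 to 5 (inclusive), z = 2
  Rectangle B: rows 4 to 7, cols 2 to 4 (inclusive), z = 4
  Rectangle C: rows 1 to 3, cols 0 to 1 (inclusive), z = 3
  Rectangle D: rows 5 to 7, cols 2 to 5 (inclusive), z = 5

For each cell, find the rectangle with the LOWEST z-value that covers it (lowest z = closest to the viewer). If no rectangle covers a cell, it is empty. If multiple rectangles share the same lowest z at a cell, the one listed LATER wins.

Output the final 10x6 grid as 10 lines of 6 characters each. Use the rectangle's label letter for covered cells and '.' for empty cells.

......
CC....
CC....
CC....
..BBB.
..BBBD
..AAAA
..AAAA
..AAAA
......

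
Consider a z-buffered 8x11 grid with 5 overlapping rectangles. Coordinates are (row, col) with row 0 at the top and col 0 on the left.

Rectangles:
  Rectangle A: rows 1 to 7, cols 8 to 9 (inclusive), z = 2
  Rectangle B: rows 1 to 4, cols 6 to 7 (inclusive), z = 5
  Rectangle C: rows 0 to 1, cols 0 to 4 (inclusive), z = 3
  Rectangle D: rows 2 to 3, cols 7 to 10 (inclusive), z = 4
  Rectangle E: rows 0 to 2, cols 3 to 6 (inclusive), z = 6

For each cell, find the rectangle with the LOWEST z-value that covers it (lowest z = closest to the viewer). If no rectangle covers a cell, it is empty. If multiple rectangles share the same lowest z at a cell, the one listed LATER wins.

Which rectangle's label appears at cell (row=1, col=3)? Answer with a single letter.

Check cell (1,3):
  A: rows 1-7 cols 8-9 -> outside (col miss)
  B: rows 1-4 cols 6-7 -> outside (col miss)
  C: rows 0-1 cols 0-4 z=3 -> covers; best now C (z=3)
  D: rows 2-3 cols 7-10 -> outside (row miss)
  E: rows 0-2 cols 3-6 z=6 -> covers; best now C (z=3)
Winner: C at z=3

Answer: C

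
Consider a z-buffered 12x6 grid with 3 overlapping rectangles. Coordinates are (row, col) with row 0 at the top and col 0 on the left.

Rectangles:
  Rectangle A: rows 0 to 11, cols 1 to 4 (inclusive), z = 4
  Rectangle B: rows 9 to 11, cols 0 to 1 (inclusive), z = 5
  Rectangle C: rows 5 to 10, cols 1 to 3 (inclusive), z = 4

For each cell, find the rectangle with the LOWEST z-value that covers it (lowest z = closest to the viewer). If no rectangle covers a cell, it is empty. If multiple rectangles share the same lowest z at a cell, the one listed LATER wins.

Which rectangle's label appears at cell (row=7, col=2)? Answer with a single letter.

Check cell (7,2):
  A: rows 0-11 cols 1-4 z=4 -> covers; best now A (z=4)
  B: rows 9-11 cols 0-1 -> outside (row miss)
  C: rows 5-10 cols 1-3 z=4 -> covers; best now C (z=4)
Winner: C at z=4

Answer: C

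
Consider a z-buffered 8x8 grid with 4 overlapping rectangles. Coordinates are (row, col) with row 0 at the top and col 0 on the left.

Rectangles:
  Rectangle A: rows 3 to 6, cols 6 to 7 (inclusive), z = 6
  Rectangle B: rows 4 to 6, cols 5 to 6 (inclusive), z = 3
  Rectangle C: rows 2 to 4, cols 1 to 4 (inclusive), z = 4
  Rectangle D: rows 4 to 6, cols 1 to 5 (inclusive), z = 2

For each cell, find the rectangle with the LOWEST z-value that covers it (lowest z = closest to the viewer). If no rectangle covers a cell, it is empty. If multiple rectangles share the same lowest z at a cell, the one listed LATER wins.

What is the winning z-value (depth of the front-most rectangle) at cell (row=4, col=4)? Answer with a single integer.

Check cell (4,4):
  A: rows 3-6 cols 6-7 -> outside (col miss)
  B: rows 4-6 cols 5-6 -> outside (col miss)
  C: rows 2-4 cols 1-4 z=4 -> covers; best now C (z=4)
  D: rows 4-6 cols 1-5 z=2 -> covers; best now D (z=2)
Winner: D at z=2

Answer: 2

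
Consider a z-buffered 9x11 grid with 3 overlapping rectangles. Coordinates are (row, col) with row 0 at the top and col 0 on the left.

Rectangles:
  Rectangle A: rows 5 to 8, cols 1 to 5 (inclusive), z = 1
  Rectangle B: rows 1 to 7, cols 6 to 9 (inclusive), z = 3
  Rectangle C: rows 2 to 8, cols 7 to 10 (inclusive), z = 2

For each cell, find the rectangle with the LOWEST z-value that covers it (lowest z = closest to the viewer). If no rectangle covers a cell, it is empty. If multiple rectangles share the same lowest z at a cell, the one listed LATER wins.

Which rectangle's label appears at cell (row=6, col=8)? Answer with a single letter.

Answer: C

Derivation:
Check cell (6,8):
  A: rows 5-8 cols 1-5 -> outside (col miss)
  B: rows 1-7 cols 6-9 z=3 -> covers; best now B (z=3)
  C: rows 2-8 cols 7-10 z=2 -> covers; best now C (z=2)
Winner: C at z=2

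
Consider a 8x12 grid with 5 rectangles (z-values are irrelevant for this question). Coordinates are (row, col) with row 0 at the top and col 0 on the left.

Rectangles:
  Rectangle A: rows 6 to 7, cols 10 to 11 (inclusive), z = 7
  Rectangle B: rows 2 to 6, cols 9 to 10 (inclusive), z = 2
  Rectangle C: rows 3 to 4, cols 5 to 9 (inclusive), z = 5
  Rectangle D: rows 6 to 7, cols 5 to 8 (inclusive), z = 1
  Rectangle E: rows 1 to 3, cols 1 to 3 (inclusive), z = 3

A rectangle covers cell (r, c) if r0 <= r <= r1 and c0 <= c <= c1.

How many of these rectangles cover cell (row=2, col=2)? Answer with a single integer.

Check cell (2,2):
  A: rows 6-7 cols 10-11 -> outside (row miss)
  B: rows 2-6 cols 9-10 -> outside (col miss)
  C: rows 3-4 cols 5-9 -> outside (row miss)
  D: rows 6-7 cols 5-8 -> outside (row miss)
  E: rows 1-3 cols 1-3 -> covers
Count covering = 1

Answer: 1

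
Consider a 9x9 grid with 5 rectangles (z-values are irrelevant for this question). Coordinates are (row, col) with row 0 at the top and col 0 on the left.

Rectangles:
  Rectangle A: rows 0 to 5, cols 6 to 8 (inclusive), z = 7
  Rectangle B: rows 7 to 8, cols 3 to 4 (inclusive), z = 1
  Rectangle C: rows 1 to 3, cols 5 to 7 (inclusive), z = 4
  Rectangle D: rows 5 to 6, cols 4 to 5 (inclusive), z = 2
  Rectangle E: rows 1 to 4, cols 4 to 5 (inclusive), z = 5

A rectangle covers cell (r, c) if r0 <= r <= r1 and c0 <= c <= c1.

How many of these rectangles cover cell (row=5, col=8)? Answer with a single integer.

Answer: 1

Derivation:
Check cell (5,8):
  A: rows 0-5 cols 6-8 -> covers
  B: rows 7-8 cols 3-4 -> outside (row miss)
  C: rows 1-3 cols 5-7 -> outside (row miss)
  D: rows 5-6 cols 4-5 -> outside (col miss)
  E: rows 1-4 cols 4-5 -> outside (row miss)
Count covering = 1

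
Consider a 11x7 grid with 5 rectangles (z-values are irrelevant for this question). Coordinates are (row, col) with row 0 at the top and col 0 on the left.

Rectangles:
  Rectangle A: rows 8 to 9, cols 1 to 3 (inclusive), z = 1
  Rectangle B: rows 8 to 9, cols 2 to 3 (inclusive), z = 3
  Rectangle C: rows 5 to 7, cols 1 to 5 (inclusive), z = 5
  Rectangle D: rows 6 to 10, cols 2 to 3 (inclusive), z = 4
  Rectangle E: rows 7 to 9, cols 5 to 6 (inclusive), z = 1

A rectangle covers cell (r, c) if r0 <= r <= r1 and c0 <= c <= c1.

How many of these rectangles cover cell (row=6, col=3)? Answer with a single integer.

Answer: 2

Derivation:
Check cell (6,3):
  A: rows 8-9 cols 1-3 -> outside (row miss)
  B: rows 8-9 cols 2-3 -> outside (row miss)
  C: rows 5-7 cols 1-5 -> covers
  D: rows 6-10 cols 2-3 -> covers
  E: rows 7-9 cols 5-6 -> outside (row miss)
Count covering = 2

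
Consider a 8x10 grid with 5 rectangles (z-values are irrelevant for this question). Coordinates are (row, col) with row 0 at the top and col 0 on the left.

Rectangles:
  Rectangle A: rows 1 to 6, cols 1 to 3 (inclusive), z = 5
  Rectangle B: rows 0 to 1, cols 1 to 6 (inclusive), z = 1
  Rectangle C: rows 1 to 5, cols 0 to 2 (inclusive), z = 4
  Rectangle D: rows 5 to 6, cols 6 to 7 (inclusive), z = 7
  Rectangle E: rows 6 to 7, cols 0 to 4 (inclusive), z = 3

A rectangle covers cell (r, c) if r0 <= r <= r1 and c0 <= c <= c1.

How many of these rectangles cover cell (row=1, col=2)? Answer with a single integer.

Answer: 3

Derivation:
Check cell (1,2):
  A: rows 1-6 cols 1-3 -> covers
  B: rows 0-1 cols 1-6 -> covers
  C: rows 1-5 cols 0-2 -> covers
  D: rows 5-6 cols 6-7 -> outside (row miss)
  E: rows 6-7 cols 0-4 -> outside (row miss)
Count covering = 3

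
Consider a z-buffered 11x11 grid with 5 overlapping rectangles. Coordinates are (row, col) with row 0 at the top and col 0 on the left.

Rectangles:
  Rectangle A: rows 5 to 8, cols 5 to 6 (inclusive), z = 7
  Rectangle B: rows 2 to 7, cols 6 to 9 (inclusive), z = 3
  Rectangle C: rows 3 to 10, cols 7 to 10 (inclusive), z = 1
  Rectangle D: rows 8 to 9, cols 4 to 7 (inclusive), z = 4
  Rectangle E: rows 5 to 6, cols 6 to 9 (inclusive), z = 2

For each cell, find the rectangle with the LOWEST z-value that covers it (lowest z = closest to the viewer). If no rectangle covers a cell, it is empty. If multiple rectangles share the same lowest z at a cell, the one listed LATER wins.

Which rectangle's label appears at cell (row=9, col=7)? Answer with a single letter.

Answer: C

Derivation:
Check cell (9,7):
  A: rows 5-8 cols 5-6 -> outside (row miss)
  B: rows 2-7 cols 6-9 -> outside (row miss)
  C: rows 3-10 cols 7-10 z=1 -> covers; best now C (z=1)
  D: rows 8-9 cols 4-7 z=4 -> covers; best now C (z=1)
  E: rows 5-6 cols 6-9 -> outside (row miss)
Winner: C at z=1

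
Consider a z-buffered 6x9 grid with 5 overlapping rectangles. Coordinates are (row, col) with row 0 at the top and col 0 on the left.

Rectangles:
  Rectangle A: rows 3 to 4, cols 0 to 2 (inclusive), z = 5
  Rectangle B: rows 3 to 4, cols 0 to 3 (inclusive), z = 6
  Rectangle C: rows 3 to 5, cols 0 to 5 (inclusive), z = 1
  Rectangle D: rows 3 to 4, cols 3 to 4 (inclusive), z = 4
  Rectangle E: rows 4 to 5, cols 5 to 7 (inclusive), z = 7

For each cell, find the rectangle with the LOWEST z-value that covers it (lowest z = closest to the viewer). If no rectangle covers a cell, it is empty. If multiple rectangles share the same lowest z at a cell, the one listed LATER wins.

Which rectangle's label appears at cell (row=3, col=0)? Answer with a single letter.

Check cell (3,0):
  A: rows 3-4 cols 0-2 z=5 -> covers; best now A (z=5)
  B: rows 3-4 cols 0-3 z=6 -> covers; best now A (z=5)
  C: rows 3-5 cols 0-5 z=1 -> covers; best now C (z=1)
  D: rows 3-4 cols 3-4 -> outside (col miss)
  E: rows 4-5 cols 5-7 -> outside (row miss)
Winner: C at z=1

Answer: C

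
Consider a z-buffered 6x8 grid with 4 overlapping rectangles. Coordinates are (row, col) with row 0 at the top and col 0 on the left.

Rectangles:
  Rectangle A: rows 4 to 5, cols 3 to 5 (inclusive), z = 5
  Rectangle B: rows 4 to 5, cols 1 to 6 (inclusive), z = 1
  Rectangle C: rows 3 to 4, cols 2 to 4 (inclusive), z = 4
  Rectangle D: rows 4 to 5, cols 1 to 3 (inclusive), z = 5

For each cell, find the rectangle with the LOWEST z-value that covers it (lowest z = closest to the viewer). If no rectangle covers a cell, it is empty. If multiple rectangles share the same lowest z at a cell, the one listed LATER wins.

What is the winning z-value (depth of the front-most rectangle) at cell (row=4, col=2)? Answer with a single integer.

Check cell (4,2):
  A: rows 4-5 cols 3-5 -> outside (col miss)
  B: rows 4-5 cols 1-6 z=1 -> covers; best now B (z=1)
  C: rows 3-4 cols 2-4 z=4 -> covers; best now B (z=1)
  D: rows 4-5 cols 1-3 z=5 -> covers; best now B (z=1)
Winner: B at z=1

Answer: 1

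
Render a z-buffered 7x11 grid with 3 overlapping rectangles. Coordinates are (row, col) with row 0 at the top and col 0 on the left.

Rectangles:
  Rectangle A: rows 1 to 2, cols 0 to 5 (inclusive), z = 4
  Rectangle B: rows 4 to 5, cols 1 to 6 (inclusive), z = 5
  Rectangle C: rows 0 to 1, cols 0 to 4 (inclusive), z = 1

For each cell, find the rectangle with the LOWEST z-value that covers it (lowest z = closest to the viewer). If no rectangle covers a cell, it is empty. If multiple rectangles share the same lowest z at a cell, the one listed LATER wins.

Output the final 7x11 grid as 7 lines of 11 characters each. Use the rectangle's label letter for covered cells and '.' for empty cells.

CCCCC......
CCCCCA.....
AAAAAA.....
...........
.BBBBBB....
.BBBBBB....
...........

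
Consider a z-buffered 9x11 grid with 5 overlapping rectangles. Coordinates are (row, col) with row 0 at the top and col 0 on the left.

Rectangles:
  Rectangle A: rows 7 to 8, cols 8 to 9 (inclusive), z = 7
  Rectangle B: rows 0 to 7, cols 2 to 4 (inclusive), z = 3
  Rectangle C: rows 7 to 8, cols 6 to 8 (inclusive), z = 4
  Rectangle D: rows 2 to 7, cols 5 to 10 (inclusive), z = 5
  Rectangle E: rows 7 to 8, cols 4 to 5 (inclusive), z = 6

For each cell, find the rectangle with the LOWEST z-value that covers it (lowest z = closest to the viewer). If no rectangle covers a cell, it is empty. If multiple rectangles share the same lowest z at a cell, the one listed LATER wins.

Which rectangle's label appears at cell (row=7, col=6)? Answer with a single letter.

Check cell (7,6):
  A: rows 7-8 cols 8-9 -> outside (col miss)
  B: rows 0-7 cols 2-4 -> outside (col miss)
  C: rows 7-8 cols 6-8 z=4 -> covers; best now C (z=4)
  D: rows 2-7 cols 5-10 z=5 -> covers; best now C (z=4)
  E: rows 7-8 cols 4-5 -> outside (col miss)
Winner: C at z=4

Answer: C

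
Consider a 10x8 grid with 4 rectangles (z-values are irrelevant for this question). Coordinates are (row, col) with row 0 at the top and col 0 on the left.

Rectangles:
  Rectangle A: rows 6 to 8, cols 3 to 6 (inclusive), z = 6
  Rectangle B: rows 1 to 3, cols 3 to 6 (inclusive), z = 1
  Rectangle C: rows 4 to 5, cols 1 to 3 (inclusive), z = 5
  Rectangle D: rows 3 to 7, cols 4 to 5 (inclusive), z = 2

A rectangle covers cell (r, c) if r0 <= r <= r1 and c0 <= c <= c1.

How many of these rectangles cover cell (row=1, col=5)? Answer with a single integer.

Check cell (1,5):
  A: rows 6-8 cols 3-6 -> outside (row miss)
  B: rows 1-3 cols 3-6 -> covers
  C: rows 4-5 cols 1-3 -> outside (row miss)
  D: rows 3-7 cols 4-5 -> outside (row miss)
Count covering = 1

Answer: 1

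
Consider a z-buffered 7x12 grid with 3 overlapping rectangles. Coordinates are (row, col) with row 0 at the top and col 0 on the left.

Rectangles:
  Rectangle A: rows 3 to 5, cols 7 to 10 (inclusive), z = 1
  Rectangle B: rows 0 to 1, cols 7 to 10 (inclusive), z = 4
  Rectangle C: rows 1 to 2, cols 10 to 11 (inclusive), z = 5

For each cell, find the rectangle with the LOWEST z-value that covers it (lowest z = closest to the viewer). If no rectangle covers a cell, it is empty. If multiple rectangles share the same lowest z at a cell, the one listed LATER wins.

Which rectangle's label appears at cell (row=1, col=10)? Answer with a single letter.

Answer: B

Derivation:
Check cell (1,10):
  A: rows 3-5 cols 7-10 -> outside (row miss)
  B: rows 0-1 cols 7-10 z=4 -> covers; best now B (z=4)
  C: rows 1-2 cols 10-11 z=5 -> covers; best now B (z=4)
Winner: B at z=4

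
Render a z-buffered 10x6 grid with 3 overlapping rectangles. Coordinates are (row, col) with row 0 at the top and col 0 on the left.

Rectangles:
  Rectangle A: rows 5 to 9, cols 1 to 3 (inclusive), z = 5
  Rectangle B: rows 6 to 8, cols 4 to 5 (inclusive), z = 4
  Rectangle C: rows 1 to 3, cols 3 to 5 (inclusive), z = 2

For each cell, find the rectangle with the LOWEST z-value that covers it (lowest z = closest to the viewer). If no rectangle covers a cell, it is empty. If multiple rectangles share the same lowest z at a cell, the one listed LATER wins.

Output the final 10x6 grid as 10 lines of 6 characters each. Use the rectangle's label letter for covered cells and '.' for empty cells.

......
...CCC
...CCC
...CCC
......
.AAA..
.AAABB
.AAABB
.AAABB
.AAA..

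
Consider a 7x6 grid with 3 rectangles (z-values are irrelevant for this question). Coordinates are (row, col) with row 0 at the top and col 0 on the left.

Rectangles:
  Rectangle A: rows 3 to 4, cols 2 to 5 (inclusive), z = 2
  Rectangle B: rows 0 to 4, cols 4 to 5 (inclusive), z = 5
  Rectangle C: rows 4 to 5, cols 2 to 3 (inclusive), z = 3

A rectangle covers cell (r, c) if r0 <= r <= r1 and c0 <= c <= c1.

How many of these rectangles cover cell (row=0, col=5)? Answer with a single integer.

Answer: 1

Derivation:
Check cell (0,5):
  A: rows 3-4 cols 2-5 -> outside (row miss)
  B: rows 0-4 cols 4-5 -> covers
  C: rows 4-5 cols 2-3 -> outside (row miss)
Count covering = 1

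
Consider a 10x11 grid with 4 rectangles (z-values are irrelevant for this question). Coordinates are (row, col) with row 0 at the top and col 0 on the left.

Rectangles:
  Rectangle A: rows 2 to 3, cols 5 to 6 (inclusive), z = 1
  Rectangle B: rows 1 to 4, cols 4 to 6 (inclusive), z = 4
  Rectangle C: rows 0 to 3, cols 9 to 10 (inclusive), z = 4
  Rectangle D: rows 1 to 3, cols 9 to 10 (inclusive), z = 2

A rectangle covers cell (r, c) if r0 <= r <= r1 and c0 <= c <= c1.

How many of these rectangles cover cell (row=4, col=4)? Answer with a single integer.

Answer: 1

Derivation:
Check cell (4,4):
  A: rows 2-3 cols 5-6 -> outside (row miss)
  B: rows 1-4 cols 4-6 -> covers
  C: rows 0-3 cols 9-10 -> outside (row miss)
  D: rows 1-3 cols 9-10 -> outside (row miss)
Count covering = 1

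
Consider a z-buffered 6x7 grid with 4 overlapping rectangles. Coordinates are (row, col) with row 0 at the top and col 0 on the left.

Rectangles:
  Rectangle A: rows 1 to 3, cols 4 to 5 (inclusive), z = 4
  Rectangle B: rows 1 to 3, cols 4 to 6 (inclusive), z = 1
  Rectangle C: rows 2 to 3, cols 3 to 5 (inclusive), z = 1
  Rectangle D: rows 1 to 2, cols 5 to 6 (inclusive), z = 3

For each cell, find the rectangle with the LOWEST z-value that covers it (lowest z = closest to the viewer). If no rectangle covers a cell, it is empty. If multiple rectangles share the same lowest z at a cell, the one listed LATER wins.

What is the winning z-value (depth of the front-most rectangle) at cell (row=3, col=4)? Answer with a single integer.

Answer: 1

Derivation:
Check cell (3,4):
  A: rows 1-3 cols 4-5 z=4 -> covers; best now A (z=4)
  B: rows 1-3 cols 4-6 z=1 -> covers; best now B (z=1)
  C: rows 2-3 cols 3-5 z=1 -> covers; best now C (z=1)
  D: rows 1-2 cols 5-6 -> outside (row miss)
Winner: C at z=1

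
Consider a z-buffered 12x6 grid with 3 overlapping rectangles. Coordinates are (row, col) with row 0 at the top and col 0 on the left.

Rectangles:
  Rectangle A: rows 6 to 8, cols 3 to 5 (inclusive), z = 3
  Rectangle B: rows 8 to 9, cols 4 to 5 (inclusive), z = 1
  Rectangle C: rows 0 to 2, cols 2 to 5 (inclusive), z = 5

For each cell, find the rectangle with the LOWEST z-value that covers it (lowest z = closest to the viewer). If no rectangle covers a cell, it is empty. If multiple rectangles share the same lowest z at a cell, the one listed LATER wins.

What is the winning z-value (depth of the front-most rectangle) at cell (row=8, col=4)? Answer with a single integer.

Answer: 1

Derivation:
Check cell (8,4):
  A: rows 6-8 cols 3-5 z=3 -> covers; best now A (z=3)
  B: rows 8-9 cols 4-5 z=1 -> covers; best now B (z=1)
  C: rows 0-2 cols 2-5 -> outside (row miss)
Winner: B at z=1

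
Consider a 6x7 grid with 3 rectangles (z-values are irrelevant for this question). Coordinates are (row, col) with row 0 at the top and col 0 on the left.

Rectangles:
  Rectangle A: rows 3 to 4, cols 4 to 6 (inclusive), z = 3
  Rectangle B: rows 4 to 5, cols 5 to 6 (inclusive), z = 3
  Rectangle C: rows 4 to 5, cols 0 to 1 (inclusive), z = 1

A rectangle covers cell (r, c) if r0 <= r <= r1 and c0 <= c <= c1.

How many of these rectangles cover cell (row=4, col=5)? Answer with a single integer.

Check cell (4,5):
  A: rows 3-4 cols 4-6 -> covers
  B: rows 4-5 cols 5-6 -> covers
  C: rows 4-5 cols 0-1 -> outside (col miss)
Count covering = 2

Answer: 2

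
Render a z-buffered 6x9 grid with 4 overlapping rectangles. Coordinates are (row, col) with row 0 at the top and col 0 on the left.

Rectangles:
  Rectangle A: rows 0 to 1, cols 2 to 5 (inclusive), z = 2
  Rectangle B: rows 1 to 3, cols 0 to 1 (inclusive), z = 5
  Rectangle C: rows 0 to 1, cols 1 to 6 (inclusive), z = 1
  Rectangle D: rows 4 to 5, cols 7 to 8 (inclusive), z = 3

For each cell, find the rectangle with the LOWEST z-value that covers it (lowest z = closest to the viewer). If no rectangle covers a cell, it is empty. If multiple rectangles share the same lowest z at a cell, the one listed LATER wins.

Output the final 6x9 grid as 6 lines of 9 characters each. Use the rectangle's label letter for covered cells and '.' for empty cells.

.CCCCCC..
BCCCCCC..
BB.......
BB.......
.......DD
.......DD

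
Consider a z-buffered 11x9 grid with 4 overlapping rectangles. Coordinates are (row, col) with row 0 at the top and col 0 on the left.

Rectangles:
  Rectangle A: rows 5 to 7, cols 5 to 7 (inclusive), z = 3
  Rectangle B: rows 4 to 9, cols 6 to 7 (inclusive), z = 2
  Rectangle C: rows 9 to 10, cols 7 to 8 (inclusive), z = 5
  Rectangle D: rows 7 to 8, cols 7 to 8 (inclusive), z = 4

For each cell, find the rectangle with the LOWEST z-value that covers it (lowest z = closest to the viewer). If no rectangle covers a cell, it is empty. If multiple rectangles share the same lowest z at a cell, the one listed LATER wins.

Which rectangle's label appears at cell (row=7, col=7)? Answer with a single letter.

Answer: B

Derivation:
Check cell (7,7):
  A: rows 5-7 cols 5-7 z=3 -> covers; best now A (z=3)
  B: rows 4-9 cols 6-7 z=2 -> covers; best now B (z=2)
  C: rows 9-10 cols 7-8 -> outside (row miss)
  D: rows 7-8 cols 7-8 z=4 -> covers; best now B (z=2)
Winner: B at z=2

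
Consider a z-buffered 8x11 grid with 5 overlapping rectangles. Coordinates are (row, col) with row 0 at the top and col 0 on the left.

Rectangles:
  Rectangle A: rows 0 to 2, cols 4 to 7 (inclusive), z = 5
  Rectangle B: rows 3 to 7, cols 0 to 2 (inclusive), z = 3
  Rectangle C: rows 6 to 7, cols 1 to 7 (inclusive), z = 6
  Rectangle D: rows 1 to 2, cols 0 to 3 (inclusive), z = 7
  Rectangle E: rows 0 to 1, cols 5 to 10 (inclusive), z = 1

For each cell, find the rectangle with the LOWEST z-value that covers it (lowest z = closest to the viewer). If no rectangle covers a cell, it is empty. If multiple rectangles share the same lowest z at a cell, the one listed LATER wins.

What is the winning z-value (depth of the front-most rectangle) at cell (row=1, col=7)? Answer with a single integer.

Check cell (1,7):
  A: rows 0-2 cols 4-7 z=5 -> covers; best now A (z=5)
  B: rows 3-7 cols 0-2 -> outside (row miss)
  C: rows 6-7 cols 1-7 -> outside (row miss)
  D: rows 1-2 cols 0-3 -> outside (col miss)
  E: rows 0-1 cols 5-10 z=1 -> covers; best now E (z=1)
Winner: E at z=1

Answer: 1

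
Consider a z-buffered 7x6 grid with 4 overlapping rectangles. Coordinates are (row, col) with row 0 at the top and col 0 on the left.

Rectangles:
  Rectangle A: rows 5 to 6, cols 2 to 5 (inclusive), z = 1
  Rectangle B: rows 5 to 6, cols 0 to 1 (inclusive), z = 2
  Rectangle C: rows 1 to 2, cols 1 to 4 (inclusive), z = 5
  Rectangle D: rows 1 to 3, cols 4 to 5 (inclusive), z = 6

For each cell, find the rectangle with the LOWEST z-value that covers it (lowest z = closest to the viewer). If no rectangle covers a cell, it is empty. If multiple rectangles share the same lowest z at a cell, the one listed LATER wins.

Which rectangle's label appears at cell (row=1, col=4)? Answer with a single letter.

Check cell (1,4):
  A: rows 5-6 cols 2-5 -> outside (row miss)
  B: rows 5-6 cols 0-1 -> outside (row miss)
  C: rows 1-2 cols 1-4 z=5 -> covers; best now C (z=5)
  D: rows 1-3 cols 4-5 z=6 -> covers; best now C (z=5)
Winner: C at z=5

Answer: C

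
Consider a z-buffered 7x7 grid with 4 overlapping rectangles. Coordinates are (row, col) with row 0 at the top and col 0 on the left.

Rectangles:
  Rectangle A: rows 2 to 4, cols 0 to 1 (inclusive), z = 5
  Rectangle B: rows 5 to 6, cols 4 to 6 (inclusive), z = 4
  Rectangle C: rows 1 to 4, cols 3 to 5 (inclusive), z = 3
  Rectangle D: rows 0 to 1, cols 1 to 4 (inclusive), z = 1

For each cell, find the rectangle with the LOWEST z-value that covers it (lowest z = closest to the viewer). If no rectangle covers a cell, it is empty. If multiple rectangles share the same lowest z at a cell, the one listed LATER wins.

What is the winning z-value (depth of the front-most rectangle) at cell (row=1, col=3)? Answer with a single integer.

Answer: 1

Derivation:
Check cell (1,3):
  A: rows 2-4 cols 0-1 -> outside (row miss)
  B: rows 5-6 cols 4-6 -> outside (row miss)
  C: rows 1-4 cols 3-5 z=3 -> covers; best now C (z=3)
  D: rows 0-1 cols 1-4 z=1 -> covers; best now D (z=1)
Winner: D at z=1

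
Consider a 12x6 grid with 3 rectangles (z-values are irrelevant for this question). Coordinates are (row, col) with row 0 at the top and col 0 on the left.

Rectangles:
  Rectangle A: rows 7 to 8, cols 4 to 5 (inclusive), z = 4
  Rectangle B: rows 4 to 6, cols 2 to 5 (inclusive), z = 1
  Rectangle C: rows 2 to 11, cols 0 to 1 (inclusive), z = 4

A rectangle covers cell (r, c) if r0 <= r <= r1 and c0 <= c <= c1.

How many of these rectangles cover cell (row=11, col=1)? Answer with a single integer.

Answer: 1

Derivation:
Check cell (11,1):
  A: rows 7-8 cols 4-5 -> outside (row miss)
  B: rows 4-6 cols 2-5 -> outside (row miss)
  C: rows 2-11 cols 0-1 -> covers
Count covering = 1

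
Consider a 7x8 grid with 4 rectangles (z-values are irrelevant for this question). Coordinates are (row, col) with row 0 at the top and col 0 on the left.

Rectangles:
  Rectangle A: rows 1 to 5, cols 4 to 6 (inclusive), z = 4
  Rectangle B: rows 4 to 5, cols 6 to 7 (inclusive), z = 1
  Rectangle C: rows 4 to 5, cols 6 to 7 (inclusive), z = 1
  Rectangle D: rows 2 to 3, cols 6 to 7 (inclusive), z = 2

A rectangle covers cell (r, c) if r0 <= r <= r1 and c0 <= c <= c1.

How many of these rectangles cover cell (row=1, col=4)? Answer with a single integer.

Answer: 1

Derivation:
Check cell (1,4):
  A: rows 1-5 cols 4-6 -> covers
  B: rows 4-5 cols 6-7 -> outside (row miss)
  C: rows 4-5 cols 6-7 -> outside (row miss)
  D: rows 2-3 cols 6-7 -> outside (row miss)
Count covering = 1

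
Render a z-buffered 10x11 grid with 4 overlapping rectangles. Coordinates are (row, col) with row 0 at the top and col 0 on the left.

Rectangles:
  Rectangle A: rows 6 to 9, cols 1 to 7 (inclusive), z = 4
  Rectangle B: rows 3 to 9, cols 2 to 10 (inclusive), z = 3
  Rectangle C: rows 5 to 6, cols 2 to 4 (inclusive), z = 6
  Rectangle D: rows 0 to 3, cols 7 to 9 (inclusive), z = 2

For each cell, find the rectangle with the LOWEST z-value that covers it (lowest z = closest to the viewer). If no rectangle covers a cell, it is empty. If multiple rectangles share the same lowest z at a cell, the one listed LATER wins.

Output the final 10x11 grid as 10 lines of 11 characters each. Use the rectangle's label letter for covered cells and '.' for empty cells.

.......DDD.
.......DDD.
.......DDD.
..BBBBBDDDB
..BBBBBBBBB
..BBBBBBBBB
.ABBBBBBBBB
.ABBBBBBBBB
.ABBBBBBBBB
.ABBBBBBBBB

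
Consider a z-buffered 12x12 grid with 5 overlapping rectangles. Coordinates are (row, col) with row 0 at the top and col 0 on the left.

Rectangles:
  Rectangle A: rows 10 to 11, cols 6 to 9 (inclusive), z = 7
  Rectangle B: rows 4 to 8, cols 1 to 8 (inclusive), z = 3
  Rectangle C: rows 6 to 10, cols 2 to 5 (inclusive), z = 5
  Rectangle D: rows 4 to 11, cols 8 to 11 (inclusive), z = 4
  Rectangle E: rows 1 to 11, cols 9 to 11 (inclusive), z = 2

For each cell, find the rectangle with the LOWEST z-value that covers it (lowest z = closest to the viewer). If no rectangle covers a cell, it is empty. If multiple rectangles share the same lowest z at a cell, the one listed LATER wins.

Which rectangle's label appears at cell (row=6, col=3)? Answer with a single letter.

Check cell (6,3):
  A: rows 10-11 cols 6-9 -> outside (row miss)
  B: rows 4-8 cols 1-8 z=3 -> covers; best now B (z=3)
  C: rows 6-10 cols 2-5 z=5 -> covers; best now B (z=3)
  D: rows 4-11 cols 8-11 -> outside (col miss)
  E: rows 1-11 cols 9-11 -> outside (col miss)
Winner: B at z=3

Answer: B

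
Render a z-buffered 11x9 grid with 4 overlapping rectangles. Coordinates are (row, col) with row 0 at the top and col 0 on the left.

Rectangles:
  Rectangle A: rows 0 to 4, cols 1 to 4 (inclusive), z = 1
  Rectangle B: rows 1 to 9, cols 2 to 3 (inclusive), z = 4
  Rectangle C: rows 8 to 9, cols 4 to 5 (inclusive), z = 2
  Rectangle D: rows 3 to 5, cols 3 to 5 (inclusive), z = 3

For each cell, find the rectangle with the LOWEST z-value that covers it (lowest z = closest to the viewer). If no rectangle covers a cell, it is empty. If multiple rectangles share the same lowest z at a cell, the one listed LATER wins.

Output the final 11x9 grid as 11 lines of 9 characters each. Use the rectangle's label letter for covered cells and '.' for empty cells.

.AAAA....
.AAAA....
.AAAA....
.AAAAD...
.AAAAD...
..BDDD...
..BB.....
..BB.....
..BBCC...
..BBCC...
.........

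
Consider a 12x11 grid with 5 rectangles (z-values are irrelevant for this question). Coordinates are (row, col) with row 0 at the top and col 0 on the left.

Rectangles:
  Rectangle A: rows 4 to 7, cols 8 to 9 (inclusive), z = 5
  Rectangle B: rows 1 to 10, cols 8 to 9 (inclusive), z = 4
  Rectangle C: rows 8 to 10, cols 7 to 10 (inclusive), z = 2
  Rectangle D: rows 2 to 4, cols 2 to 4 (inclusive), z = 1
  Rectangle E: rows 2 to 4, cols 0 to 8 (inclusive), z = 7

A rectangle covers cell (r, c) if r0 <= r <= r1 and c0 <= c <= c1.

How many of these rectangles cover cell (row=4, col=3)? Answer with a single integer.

Check cell (4,3):
  A: rows 4-7 cols 8-9 -> outside (col miss)
  B: rows 1-10 cols 8-9 -> outside (col miss)
  C: rows 8-10 cols 7-10 -> outside (row miss)
  D: rows 2-4 cols 2-4 -> covers
  E: rows 2-4 cols 0-8 -> covers
Count covering = 2

Answer: 2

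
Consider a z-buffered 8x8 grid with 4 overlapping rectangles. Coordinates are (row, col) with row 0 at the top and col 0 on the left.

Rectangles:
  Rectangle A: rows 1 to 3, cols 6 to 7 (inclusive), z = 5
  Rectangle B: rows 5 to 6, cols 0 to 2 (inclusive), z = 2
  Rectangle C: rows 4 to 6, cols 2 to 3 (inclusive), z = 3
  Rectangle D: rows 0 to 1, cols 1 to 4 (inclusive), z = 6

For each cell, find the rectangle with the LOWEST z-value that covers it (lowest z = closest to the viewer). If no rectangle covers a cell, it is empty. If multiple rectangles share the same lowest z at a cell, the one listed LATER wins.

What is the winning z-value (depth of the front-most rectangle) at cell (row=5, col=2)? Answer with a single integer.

Check cell (5,2):
  A: rows 1-3 cols 6-7 -> outside (row miss)
  B: rows 5-6 cols 0-2 z=2 -> covers; best now B (z=2)
  C: rows 4-6 cols 2-3 z=3 -> covers; best now B (z=2)
  D: rows 0-1 cols 1-4 -> outside (row miss)
Winner: B at z=2

Answer: 2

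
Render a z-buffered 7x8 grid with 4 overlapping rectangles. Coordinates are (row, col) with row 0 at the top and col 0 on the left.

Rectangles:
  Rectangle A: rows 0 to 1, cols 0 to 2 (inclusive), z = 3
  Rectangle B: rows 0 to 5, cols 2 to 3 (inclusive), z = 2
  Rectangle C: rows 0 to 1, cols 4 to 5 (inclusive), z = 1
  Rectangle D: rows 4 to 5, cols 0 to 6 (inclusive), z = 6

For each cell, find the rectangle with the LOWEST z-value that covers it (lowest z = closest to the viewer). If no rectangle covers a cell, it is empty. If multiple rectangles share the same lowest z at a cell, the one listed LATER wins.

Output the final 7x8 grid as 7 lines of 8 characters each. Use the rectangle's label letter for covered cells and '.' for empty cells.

AABBCC..
AABBCC..
..BB....
..BB....
DDBBDDD.
DDBBDDD.
........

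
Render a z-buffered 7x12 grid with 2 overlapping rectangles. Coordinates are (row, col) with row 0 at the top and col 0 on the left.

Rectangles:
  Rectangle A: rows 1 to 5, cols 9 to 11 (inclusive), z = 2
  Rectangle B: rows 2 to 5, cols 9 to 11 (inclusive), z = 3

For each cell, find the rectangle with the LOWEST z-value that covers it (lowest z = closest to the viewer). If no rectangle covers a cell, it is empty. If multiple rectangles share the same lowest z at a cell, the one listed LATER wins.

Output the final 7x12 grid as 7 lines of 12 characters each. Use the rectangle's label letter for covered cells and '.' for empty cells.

............
.........AAA
.........AAA
.........AAA
.........AAA
.........AAA
............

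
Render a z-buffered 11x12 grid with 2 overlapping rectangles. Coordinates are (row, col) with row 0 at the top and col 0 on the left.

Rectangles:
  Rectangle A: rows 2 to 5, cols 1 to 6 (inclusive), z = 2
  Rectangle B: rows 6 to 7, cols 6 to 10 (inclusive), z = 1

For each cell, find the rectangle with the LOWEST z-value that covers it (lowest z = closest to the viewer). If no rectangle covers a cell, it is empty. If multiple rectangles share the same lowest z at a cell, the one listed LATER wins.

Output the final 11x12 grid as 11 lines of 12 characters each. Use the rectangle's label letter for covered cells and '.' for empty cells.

............
............
.AAAAAA.....
.AAAAAA.....
.AAAAAA.....
.AAAAAA.....
......BBBBB.
......BBBBB.
............
............
............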